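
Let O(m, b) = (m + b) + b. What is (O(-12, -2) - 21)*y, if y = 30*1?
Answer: -1110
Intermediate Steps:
O(m, b) = m + 2*b (O(m, b) = (b + m) + b = m + 2*b)
y = 30
(O(-12, -2) - 21)*y = ((-12 + 2*(-2)) - 21)*30 = ((-12 - 4) - 21)*30 = (-16 - 21)*30 = -37*30 = -1110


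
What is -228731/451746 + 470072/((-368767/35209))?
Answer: -7476826255818485/166589017182 ≈ -44882.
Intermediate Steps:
-228731/451746 + 470072/((-368767/35209)) = -228731*1/451746 + 470072/((-368767*1/35209)) = -228731/451746 + 470072/(-368767/35209) = -228731/451746 + 470072*(-35209/368767) = -228731/451746 - 16550765048/368767 = -7476826255818485/166589017182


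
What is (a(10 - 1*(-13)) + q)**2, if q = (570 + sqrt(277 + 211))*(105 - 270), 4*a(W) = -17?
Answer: 141751803889/16 + 62075805*sqrt(122) ≈ 9.5451e+9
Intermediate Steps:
a(W) = -17/4 (a(W) = (1/4)*(-17) = -17/4)
q = -94050 - 330*sqrt(122) (q = (570 + sqrt(488))*(-165) = (570 + 2*sqrt(122))*(-165) = -94050 - 330*sqrt(122) ≈ -97695.)
(a(10 - 1*(-13)) + q)**2 = (-17/4 + (-94050 - 330*sqrt(122)))**2 = (-376217/4 - 330*sqrt(122))**2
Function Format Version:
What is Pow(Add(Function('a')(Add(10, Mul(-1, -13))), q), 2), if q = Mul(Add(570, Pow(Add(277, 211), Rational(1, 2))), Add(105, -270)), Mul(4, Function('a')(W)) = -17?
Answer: Add(Rational(141751803889, 16), Mul(62075805, Pow(122, Rational(1, 2)))) ≈ 9.5451e+9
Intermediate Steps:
Function('a')(W) = Rational(-17, 4) (Function('a')(W) = Mul(Rational(1, 4), -17) = Rational(-17, 4))
q = Add(-94050, Mul(-330, Pow(122, Rational(1, 2)))) (q = Mul(Add(570, Pow(488, Rational(1, 2))), -165) = Mul(Add(570, Mul(2, Pow(122, Rational(1, 2)))), -165) = Add(-94050, Mul(-330, Pow(122, Rational(1, 2)))) ≈ -97695.)
Pow(Add(Function('a')(Add(10, Mul(-1, -13))), q), 2) = Pow(Add(Rational(-17, 4), Add(-94050, Mul(-330, Pow(122, Rational(1, 2))))), 2) = Pow(Add(Rational(-376217, 4), Mul(-330, Pow(122, Rational(1, 2)))), 2)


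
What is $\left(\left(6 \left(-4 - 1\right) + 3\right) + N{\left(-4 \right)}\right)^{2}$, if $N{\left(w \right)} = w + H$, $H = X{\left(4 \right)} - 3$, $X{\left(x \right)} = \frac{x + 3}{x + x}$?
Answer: $\frac{70225}{64} \approx 1097.3$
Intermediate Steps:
$X{\left(x \right)} = \frac{3 + x}{2 x}$
$H = - \frac{17}{8}$ ($H = \frac{3 + 4}{2 \cdot 4} - 3 = \frac{1}{2} \cdot \frac{1}{4} \cdot 7 - 3 = \frac{7}{8} - 3 = - \frac{17}{8} \approx -2.125$)
$N{\left(w \right)} = - \frac{17}{8} + w$ ($N{\left(w \right)} = w - \frac{17}{8} = - \frac{17}{8} + w$)
$\left(\left(6 \left(-4 - 1\right) + 3\right) + N{\left(-4 \right)}\right)^{2} = \left(\left(6 \left(-4 - 1\right) + 3\right) - \frac{49}{8}\right)^{2} = \left(\left(6 \left(-5\right) + 3\right) - \frac{49}{8}\right)^{2} = \left(\left(-30 + 3\right) - \frac{49}{8}\right)^{2} = \left(-27 - \frac{49}{8}\right)^{2} = \left(- \frac{265}{8}\right)^{2} = \frac{70225}{64}$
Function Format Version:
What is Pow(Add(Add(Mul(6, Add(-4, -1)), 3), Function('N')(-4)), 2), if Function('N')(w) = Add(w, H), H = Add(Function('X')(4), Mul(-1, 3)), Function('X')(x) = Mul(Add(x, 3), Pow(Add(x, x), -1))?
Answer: Rational(70225, 64) ≈ 1097.3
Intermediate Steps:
Function('X')(x) = Mul(Rational(1, 2), Pow(x, -1), Add(3, x)) (Function('X')(x) = Mul(Add(3, x), Pow(Mul(2, x), -1)) = Mul(Add(3, x), Mul(Rational(1, 2), Pow(x, -1))) = Mul(Rational(1, 2), Pow(x, -1), Add(3, x)))
H = Rational(-17, 8) (H = Add(Mul(Rational(1, 2), Pow(4, -1), Add(3, 4)), Mul(-1, 3)) = Add(Mul(Rational(1, 2), Rational(1, 4), 7), -3) = Add(Rational(7, 8), -3) = Rational(-17, 8) ≈ -2.1250)
Function('N')(w) = Add(Rational(-17, 8), w) (Function('N')(w) = Add(w, Rational(-17, 8)) = Add(Rational(-17, 8), w))
Pow(Add(Add(Mul(6, Add(-4, -1)), 3), Function('N')(-4)), 2) = Pow(Add(Add(Mul(6, Add(-4, -1)), 3), Add(Rational(-17, 8), -4)), 2) = Pow(Add(Add(Mul(6, -5), 3), Rational(-49, 8)), 2) = Pow(Add(Add(-30, 3), Rational(-49, 8)), 2) = Pow(Add(-27, Rational(-49, 8)), 2) = Pow(Rational(-265, 8), 2) = Rational(70225, 64)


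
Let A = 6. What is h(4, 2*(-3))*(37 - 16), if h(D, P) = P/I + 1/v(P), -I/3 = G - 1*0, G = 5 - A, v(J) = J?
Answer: -91/2 ≈ -45.500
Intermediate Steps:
G = -1 (G = 5 - 1*6 = 5 - 6 = -1)
I = 3 (I = -3*(-1 - 1*0) = -3*(-1 + 0) = -3*(-1) = 3)
h(D, P) = 1/P + P/3 (h(D, P) = P/3 + 1/P = 1/P + P/3)
h(4, 2*(-3))*(37 - 16) = (1/(2*(-3)) + (2*(-3))/3)*(37 - 16) = (1/(-6) + (⅓)*(-6))*21 = (-⅙ - 2)*21 = -13/6*21 = -91/2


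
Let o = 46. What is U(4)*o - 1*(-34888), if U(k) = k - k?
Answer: 34888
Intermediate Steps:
U(k) = 0
U(4)*o - 1*(-34888) = 0*46 - 1*(-34888) = 0 + 34888 = 34888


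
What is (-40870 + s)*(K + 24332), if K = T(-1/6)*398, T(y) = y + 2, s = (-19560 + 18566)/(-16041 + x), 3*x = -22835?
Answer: -109020147594215/106437 ≈ -1.0243e+9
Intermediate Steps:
x = -22835/3 (x = (1/3)*(-22835) = -22835/3 ≈ -7611.7)
s = 1491/35479 (s = (-19560 + 18566)/(-16041 - 22835/3) = -994/(-70958/3) = -994*(-3/70958) = 1491/35479 ≈ 0.042025)
T(y) = 2 + y
K = 2189/3 (K = (2 - 1/6)*398 = (11/6)*398 = 2189/3 ≈ 729.67)
(-40870 + s)*(K + 24332) = (-40870 + 1491/35479)*(2189/3 + 24332) = -1450025239/35479*75185/3 = -109020147594215/106437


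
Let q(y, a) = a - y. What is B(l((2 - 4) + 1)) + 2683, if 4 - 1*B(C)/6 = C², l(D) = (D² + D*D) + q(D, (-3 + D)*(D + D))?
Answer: 1981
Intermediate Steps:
l(D) = -D + 2*D² + 2*D*(-3 + D) (l(D) = (D² + D*D) + ((-3 + D)*(D + D) - D) = (D² + D²) + ((-3 + D)*(2*D) - D) = 2*D² + (2*D*(-3 + D) - D) = 2*D² + (-D + 2*D*(-3 + D)) = -D + 2*D² + 2*D*(-3 + D))
B(C) = 24 - 6*C²
B(l((2 - 4) + 1)) + 2683 = (24 - 6*(-7 + 4*((2 - 4) + 1))²*((2 - 4) + 1)²) + 2683 = (24 - 6*(-7 + 4*(-2 + 1))²*(-2 + 1)²) + 2683 = (24 - 6*(-7 + 4*(-1))²) + 2683 = (24 - 6*(-7 - 4)²) + 2683 = (24 - 6*(-1*(-11))²) + 2683 = (24 - 6*11²) + 2683 = (24 - 6*121) + 2683 = (24 - 726) + 2683 = -702 + 2683 = 1981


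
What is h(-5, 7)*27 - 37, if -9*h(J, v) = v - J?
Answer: -73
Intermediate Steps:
h(J, v) = -v/9 + J/9 (h(J, v) = -(v - J)/9 = -v/9 + J/9)
h(-5, 7)*27 - 37 = (-⅑*7 + (⅑)*(-5))*27 - 37 = (-7/9 - 5/9)*27 - 37 = -4/3*27 - 37 = -36 - 37 = -73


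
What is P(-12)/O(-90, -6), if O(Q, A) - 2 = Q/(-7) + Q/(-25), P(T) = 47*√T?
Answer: 1645*I*√3/323 ≈ 8.8211*I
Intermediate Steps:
O(Q, A) = 2 - 32*Q/175 (O(Q, A) = 2 + (Q/(-7) + Q/(-25)) = 2 + (Q*(-⅐) + Q*(-1/25)) = 2 + (-Q/7 - Q/25) = 2 - 32*Q/175)
P(-12)/O(-90, -6) = (47*√(-12))/(2 - 32/175*(-90)) = (47*(2*I*√3))/(2 + 576/35) = (94*I*√3)/(646/35) = (94*I*√3)*(35/646) = 1645*I*√3/323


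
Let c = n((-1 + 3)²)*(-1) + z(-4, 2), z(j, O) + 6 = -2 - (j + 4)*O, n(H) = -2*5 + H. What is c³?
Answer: -8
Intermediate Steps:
n(H) = -10 + H
z(j, O) = -8 - O*(4 + j) (z(j, O) = -6 + (-2 - (j + 4)*O) = -6 + (-2 - (4 + j)*O) = -6 + (-2 - O*(4 + j)) = -8 - O*(4 + j))
c = -2 (c = (-10 + (-1 + 3)²)*(-1) + (-8 - 4*2 - 1*2*(-4)) = (-10 + 2²)*(-1) + (-8 - 8 + 8) = (-10 + 4)*(-1) - 8 = -6*(-1) - 8 = 6 - 8 = -2)
c³ = (-2)³ = -8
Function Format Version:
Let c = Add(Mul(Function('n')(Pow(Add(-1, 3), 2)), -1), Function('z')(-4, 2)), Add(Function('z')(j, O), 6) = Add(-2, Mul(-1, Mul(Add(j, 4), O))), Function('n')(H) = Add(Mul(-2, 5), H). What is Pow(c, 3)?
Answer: -8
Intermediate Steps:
Function('n')(H) = Add(-10, H)
Function('z')(j, O) = Add(-8, Mul(-1, O, Add(4, j))) (Function('z')(j, O) = Add(-6, Add(-2, Mul(-1, Mul(Add(j, 4), O)))) = Add(-6, Add(-2, Mul(-1, Mul(Add(4, j), O)))) = Add(-6, Add(-2, Mul(-1, Mul(O, Add(4, j))))) = Add(-6, Add(-2, Mul(-1, O, Add(4, j)))) = Add(-8, Mul(-1, O, Add(4, j))))
c = -2 (c = Add(Mul(Add(-10, Pow(Add(-1, 3), 2)), -1), Add(-8, Mul(-4, 2), Mul(-1, 2, -4))) = Add(Mul(Add(-10, Pow(2, 2)), -1), Add(-8, -8, 8)) = Add(Mul(Add(-10, 4), -1), -8) = Add(Mul(-6, -1), -8) = Add(6, -8) = -2)
Pow(c, 3) = Pow(-2, 3) = -8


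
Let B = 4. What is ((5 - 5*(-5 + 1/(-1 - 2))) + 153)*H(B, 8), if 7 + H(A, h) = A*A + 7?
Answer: 8864/3 ≈ 2954.7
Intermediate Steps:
H(A, h) = A² (H(A, h) = -7 + (A*A + 7) = -7 + (A² + 7) = -7 + (7 + A²) = A²)
((5 - 5*(-5 + 1/(-1 - 2))) + 153)*H(B, 8) = ((5 - 5*(-5 + 1/(-1 - 2))) + 153)*4² = ((5 - 5*(-5 + 1/(-3))) + 153)*16 = ((5 - 5*(-5 - ⅓)) + 153)*16 = ((5 - 5*(-16/3)) + 153)*16 = ((5 + 80/3) + 153)*16 = (95/3 + 153)*16 = (554/3)*16 = 8864/3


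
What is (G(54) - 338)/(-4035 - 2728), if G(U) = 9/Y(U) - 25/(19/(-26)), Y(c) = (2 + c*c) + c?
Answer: 17154213/381893084 ≈ 0.044919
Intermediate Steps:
Y(c) = 2 + c + c² (Y(c) = (2 + c²) + c = 2 + c + c²)
G(U) = 650/19 + 9/(2 + U + U²) (G(U) = 9/(2 + U + U²) - 25/(19/(-26)) = 9/(2 + U + U²) - 25/(19*(-1/26)) = 9/(2 + U + U²) - 25/(-19/26) = 9/(2 + U + U²) - 25*(-26/19) = 9/(2 + U + U²) + 650/19 = 650/19 + 9/(2 + U + U²))
(G(54) - 338)/(-4035 - 2728) = ((650/19 + 9/(2 + 54 + 54²)) - 338)/(-4035 - 2728) = ((650/19 + 9/(2 + 54 + 2916)) - 338)/(-6763) = ((650/19 + 9/2972) - 338)*(-1/6763) = (1931971/56468 - 338)*(-1/6763) = -17154213/56468*(-1/6763) = 17154213/381893084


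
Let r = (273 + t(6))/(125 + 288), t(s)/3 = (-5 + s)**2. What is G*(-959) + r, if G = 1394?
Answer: -552117122/413 ≈ -1.3368e+6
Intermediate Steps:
t(s) = 3*(-5 + s)**2
r = 276/413 (r = (273 + 3*(-5 + 6)**2)/(125 + 288) = (273 + 3*1**2)/413 = (273 + 3*1)*(1/413) = (273 + 3)*(1/413) = 276*(1/413) = 276/413 ≈ 0.66828)
G*(-959) + r = 1394*(-959) + 276/413 = -1336846 + 276/413 = -552117122/413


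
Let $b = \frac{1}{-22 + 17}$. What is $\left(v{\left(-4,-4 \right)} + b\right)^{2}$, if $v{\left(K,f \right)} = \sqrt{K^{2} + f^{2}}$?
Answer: $\frac{801}{25} - \frac{8 \sqrt{2}}{5} \approx 29.777$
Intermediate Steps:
$b = - \frac{1}{5}$ ($b = \frac{1}{-5} = - \frac{1}{5} \approx -0.2$)
$\left(v{\left(-4,-4 \right)} + b\right)^{2} = \left(\sqrt{\left(-4\right)^{2} + \left(-4\right)^{2}} - \frac{1}{5}\right)^{2} = \left(\sqrt{16 + 16} - \frac{1}{5}\right)^{2} = \left(\sqrt{32} - \frac{1}{5}\right)^{2} = \left(4 \sqrt{2} - \frac{1}{5}\right)^{2} = \left(- \frac{1}{5} + 4 \sqrt{2}\right)^{2}$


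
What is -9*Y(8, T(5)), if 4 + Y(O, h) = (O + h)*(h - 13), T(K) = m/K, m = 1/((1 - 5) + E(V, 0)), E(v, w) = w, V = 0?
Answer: 387891/400 ≈ 969.73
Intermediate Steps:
m = -¼ (m = 1/((1 - 5) + 0) = 1/(-4 + 0) = 1/(-4) = -¼ ≈ -0.25000)
T(K) = -1/(4*K)
Y(O, h) = -4 + (-13 + h)*(O + h) (Y(O, h) = -4 + (O + h)*(h - 13) = -4 + (O + h)*(-13 + h) = -4 + (-13 + h)*(O + h))
-9*Y(8, T(5)) = -9*(-4 + (-¼/5)² - 13*8 - (-13)/(4*5) + 8*(-¼/5)) = -9*(-4 + (-¼*⅕)² - 104 - (-13)/(4*5) + 8*(-¼*⅕)) = -9*(-4 + (-1/20)² - 104 - 13*(-1/20) + 8*(-1/20)) = -9*(-4 + 1/400 - 104 + 13/20 - ⅖) = -9*(-43099/400) = 387891/400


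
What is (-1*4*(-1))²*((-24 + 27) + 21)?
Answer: 384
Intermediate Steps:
(-1*4*(-1))²*((-24 + 27) + 21) = (-4*(-1))²*(3 + 21) = 4²*24 = 16*24 = 384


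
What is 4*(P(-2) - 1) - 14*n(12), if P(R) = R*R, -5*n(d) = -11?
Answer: -94/5 ≈ -18.800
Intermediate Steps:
n(d) = 11/5 (n(d) = -⅕*(-11) = 11/5)
P(R) = R²
4*(P(-2) - 1) - 14*n(12) = 4*((-2)² - 1) - 14*11/5 = 4*(4 - 1) - 154/5 = 4*3 - 154/5 = 12 - 154/5 = -94/5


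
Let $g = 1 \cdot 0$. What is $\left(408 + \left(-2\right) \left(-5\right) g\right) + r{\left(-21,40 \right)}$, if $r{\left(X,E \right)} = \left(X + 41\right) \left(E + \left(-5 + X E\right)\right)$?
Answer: $-15692$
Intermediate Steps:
$g = 0$
$r{\left(X,E \right)} = \left(41 + X\right) \left(-5 + E + E X\right)$ ($r{\left(X,E \right)} = \left(41 + X\right) \left(E + \left(-5 + E X\right)\right) = \left(41 + X\right) \left(-5 + E + E X\right)$)
$\left(408 + \left(-2\right) \left(-5\right) g\right) + r{\left(-21,40 \right)} = \left(408 + \left(-2\right) \left(-5\right) 0\right) + \left(-205 - -105 + 41 \cdot 40 + 40 \left(-21\right)^{2} + 42 \cdot 40 \left(-21\right)\right) = \left(408 + 10 \cdot 0\right) + \left(-205 + 105 + 1640 + 40 \cdot 441 - 35280\right) = \left(408 + 0\right) + \left(-205 + 105 + 1640 + 17640 - 35280\right) = 408 - 16100 = -15692$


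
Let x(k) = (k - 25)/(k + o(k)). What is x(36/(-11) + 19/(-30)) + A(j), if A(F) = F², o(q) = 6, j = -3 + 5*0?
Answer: -3320/691 ≈ -4.8046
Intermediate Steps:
j = -3 (j = -3 + 0 = -3)
x(k) = (-25 + k)/(6 + k) (x(k) = (k - 25)/(k + 6) = (-25 + k)/(6 + k))
x(36/(-11) + 19/(-30)) + A(j) = (-25 + (36/(-11) + 19/(-30)))/(6 + (36/(-11) + 19/(-30))) + (-3)² = (-25 + (36*(-1/11) + 19*(-1/30)))/(6 + (36*(-1/11) + 19*(-1/30))) + 9 = (-25 + (-36/11 - 19/30))/(6 + (-36/11 - 19/30)) + 9 = (-25 - 1289/330)/(6 - 1289/330) + 9 = -9539/330/(691/330) + 9 = (330/691)*(-9539/330) + 9 = -9539/691 + 9 = -3320/691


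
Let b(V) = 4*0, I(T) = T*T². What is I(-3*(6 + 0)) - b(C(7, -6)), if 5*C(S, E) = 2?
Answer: -5832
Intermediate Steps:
C(S, E) = ⅖ (C(S, E) = (⅕)*2 = ⅖)
I(T) = T³
b(V) = 0
I(-3*(6 + 0)) - b(C(7, -6)) = (-3*(6 + 0))³ - 1*0 = (-3*6)³ + 0 = (-18)³ + 0 = -5832 + 0 = -5832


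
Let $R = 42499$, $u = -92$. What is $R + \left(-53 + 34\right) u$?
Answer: $44247$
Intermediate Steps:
$R + \left(-53 + 34\right) u = 42499 + \left(-53 + 34\right) \left(-92\right) = 42499 - -1748 = 42499 + 1748 = 44247$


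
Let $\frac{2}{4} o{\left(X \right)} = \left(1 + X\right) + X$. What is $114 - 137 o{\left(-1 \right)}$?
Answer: $388$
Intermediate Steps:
$o{\left(X \right)} = 2 + 4 X$ ($o{\left(X \right)} = 2 \left(\left(1 + X\right) + X\right) = 2 \left(1 + 2 X\right) = 2 + 4 X$)
$114 - 137 o{\left(-1 \right)} = 114 - 137 \left(2 + 4 \left(-1\right)\right) = 114 - 137 \left(2 - 4\right) = 114 - -274 = 114 + 274 = 388$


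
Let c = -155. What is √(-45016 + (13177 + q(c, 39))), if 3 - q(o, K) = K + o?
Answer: 2*I*√7930 ≈ 178.1*I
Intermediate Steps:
q(o, K) = 3 - K - o (q(o, K) = 3 - (K + o) = 3 + (-K - o) = 3 - K - o)
√(-45016 + (13177 + q(c, 39))) = √(-45016 + (13177 + (3 - 1*39 - 1*(-155)))) = √(-45016 + (13177 + (3 - 39 + 155))) = √(-45016 + (13177 + 119)) = √(-45016 + 13296) = √(-31720) = 2*I*√7930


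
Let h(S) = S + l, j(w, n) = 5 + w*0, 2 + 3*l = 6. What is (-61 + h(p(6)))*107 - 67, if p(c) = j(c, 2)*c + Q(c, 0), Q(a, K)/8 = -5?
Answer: -22564/3 ≈ -7521.3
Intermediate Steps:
l = 4/3 (l = -2/3 + (1/3)*6 = -2/3 + 2 = 4/3 ≈ 1.3333)
Q(a, K) = -40 (Q(a, K) = 8*(-5) = -40)
j(w, n) = 5 (j(w, n) = 5 + 0 = 5)
p(c) = -40 + 5*c (p(c) = 5*c - 40 = -40 + 5*c)
h(S) = 4/3 + S (h(S) = S + 4/3 = 4/3 + S)
(-61 + h(p(6)))*107 - 67 = (-61 + (4/3 + (-40 + 5*6)))*107 - 67 = (-61 + (4/3 + (-40 + 30)))*107 - 67 = (-61 + (4/3 - 10))*107 - 67 = (-61 - 26/3)*107 - 67 = -209/3*107 - 67 = -22363/3 - 67 = -22564/3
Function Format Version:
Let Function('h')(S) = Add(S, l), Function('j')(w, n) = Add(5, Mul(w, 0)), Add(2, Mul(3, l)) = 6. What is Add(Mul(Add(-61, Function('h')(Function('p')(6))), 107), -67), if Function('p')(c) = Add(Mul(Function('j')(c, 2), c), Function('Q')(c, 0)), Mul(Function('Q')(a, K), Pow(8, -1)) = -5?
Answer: Rational(-22564, 3) ≈ -7521.3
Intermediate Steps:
l = Rational(4, 3) (l = Add(Rational(-2, 3), Mul(Rational(1, 3), 6)) = Add(Rational(-2, 3), 2) = Rational(4, 3) ≈ 1.3333)
Function('Q')(a, K) = -40 (Function('Q')(a, K) = Mul(8, -5) = -40)
Function('j')(w, n) = 5 (Function('j')(w, n) = Add(5, 0) = 5)
Function('p')(c) = Add(-40, Mul(5, c)) (Function('p')(c) = Add(Mul(5, c), -40) = Add(-40, Mul(5, c)))
Function('h')(S) = Add(Rational(4, 3), S) (Function('h')(S) = Add(S, Rational(4, 3)) = Add(Rational(4, 3), S))
Add(Mul(Add(-61, Function('h')(Function('p')(6))), 107), -67) = Add(Mul(Add(-61, Add(Rational(4, 3), Add(-40, Mul(5, 6)))), 107), -67) = Add(Mul(Add(-61, Add(Rational(4, 3), Add(-40, 30))), 107), -67) = Add(Mul(Add(-61, Add(Rational(4, 3), -10)), 107), -67) = Add(Mul(Add(-61, Rational(-26, 3)), 107), -67) = Add(Mul(Rational(-209, 3), 107), -67) = Add(Rational(-22363, 3), -67) = Rational(-22564, 3)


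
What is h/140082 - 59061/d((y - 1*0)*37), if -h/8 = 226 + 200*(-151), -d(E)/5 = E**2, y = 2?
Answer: 200525513/51830340 ≈ 3.8689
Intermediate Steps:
d(E) = -5*E**2
h = 239792 (h = -8*(226 + 200*(-151)) = -8*(226 - 30200) = -8*(-29974) = 239792)
h/140082 - 59061/d((y - 1*0)*37) = 239792/140082 - 59061*(-1/(6845*(2 - 1*0)**2)) = 239792*(1/140082) - 59061*(-1/(6845*(2 + 0)**2)) = 119896/70041 - 59061/((-5*(2*37)**2)) = 119896/70041 - 59061/((-5*74**2)) = 119896/70041 - 59061/((-5*5476)) = 119896/70041 - 59061/(-27380) = 119896/70041 - 59061*(-1/27380) = 119896/70041 + 59061/27380 = 200525513/51830340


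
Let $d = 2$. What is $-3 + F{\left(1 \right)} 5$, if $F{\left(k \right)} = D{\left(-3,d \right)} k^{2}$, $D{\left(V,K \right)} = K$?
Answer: $7$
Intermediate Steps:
$F{\left(k \right)} = 2 k^{2}$
$-3 + F{\left(1 \right)} 5 = -3 + 2 \cdot 1^{2} \cdot 5 = -3 + 2 \cdot 1 \cdot 5 = -3 + 2 \cdot 5 = -3 + 10 = 7$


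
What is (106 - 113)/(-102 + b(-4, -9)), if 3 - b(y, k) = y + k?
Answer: 7/86 ≈ 0.081395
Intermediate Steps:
b(y, k) = 3 - k - y (b(y, k) = 3 - (y + k) = 3 - (k + y) = 3 + (-k - y) = 3 - k - y)
(106 - 113)/(-102 + b(-4, -9)) = (106 - 113)/(-102 + (3 - 1*(-9) - 1*(-4))) = -7/(-102 + (3 + 9 + 4)) = -7/(-102 + 16) = -7/(-86) = -7*(-1/86) = 7/86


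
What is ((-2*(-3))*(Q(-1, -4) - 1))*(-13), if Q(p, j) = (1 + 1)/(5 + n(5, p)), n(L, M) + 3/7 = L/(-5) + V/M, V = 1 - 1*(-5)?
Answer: 2418/17 ≈ 142.24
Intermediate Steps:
V = 6 (V = 1 + 5 = 6)
n(L, M) = -3/7 + 6/M - L/5 (n(L, M) = -3/7 + (L/(-5) + 6/M) = -3/7 + (L*(-⅕) + 6/M) = -3/7 + (-L/5 + 6/M) = -3/7 + (6/M - L/5) = -3/7 + 6/M - L/5)
Q(p, j) = 2/(25/7 + 6/p) (Q(p, j) = (1 + 1)/(5 + (-3/7 + 6/p - ⅕*5)) = 2/(5 + (-3/7 + 6/p - 1)) = 2/(5 + (-10/7 + 6/p)) = 2/(25/7 + 6/p))
((-2*(-3))*(Q(-1, -4) - 1))*(-13) = ((-2*(-3))*(14*(-1)/(42 + 25*(-1)) - 1))*(-13) = (6*(14*(-1)/(42 - 25) - 1))*(-13) = (6*(14*(-1)/17 - 1))*(-13) = (6*(14*(-1)*(1/17) - 1))*(-13) = (6*(-14/17 - 1))*(-13) = (6*(-31/17))*(-13) = -186/17*(-13) = 2418/17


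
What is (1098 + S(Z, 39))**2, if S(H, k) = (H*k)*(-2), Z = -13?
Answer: 4460544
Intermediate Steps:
S(H, k) = -2*H*k
(1098 + S(Z, 39))**2 = (1098 - 2*(-13)*39)**2 = (1098 + 1014)**2 = 2112**2 = 4460544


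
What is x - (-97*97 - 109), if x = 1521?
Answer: 11039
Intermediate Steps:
x - (-97*97 - 109) = 1521 - (-97*97 - 109) = 1521 - (-9409 - 109) = 1521 - 1*(-9518) = 1521 + 9518 = 11039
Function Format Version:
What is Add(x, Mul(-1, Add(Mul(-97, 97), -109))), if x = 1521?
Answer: 11039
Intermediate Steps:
Add(x, Mul(-1, Add(Mul(-97, 97), -109))) = Add(1521, Mul(-1, Add(Mul(-97, 97), -109))) = Add(1521, Mul(-1, Add(-9409, -109))) = Add(1521, Mul(-1, -9518)) = Add(1521, 9518) = 11039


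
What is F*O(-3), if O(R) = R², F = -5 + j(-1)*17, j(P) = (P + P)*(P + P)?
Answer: 567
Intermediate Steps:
j(P) = 4*P² (j(P) = (2*P)*(2*P) = 4*P²)
F = 63 (F = -5 + (4*(-1)²)*17 = -5 + (4*1)*17 = -5 + 4*17 = -5 + 68 = 63)
F*O(-3) = 63*(-3)² = 63*9 = 567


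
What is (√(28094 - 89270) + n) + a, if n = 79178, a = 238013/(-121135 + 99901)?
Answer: 1681027639/21234 + 2*I*√15294 ≈ 79167.0 + 247.34*I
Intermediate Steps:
a = -238013/21234 (a = 238013/(-21234) = 238013*(-1/21234) = -238013/21234 ≈ -11.209)
(√(28094 - 89270) + n) + a = (√(28094 - 89270) + 79178) - 238013/21234 = (√(-61176) + 79178) - 238013/21234 = (2*I*√15294 + 79178) - 238013/21234 = (79178 + 2*I*√15294) - 238013/21234 = 1681027639/21234 + 2*I*√15294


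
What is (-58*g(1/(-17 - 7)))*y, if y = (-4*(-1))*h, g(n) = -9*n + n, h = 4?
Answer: -928/3 ≈ -309.33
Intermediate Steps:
g(n) = -8*n
y = 16 (y = -4*(-1)*4 = 4*4 = 16)
(-58*g(1/(-17 - 7)))*y = -(-464)/(-17 - 7)*16 = -(-464)/(-24)*16 = -(-464)*(-1)/24*16 = -58*1/3*16 = -58/3*16 = -928/3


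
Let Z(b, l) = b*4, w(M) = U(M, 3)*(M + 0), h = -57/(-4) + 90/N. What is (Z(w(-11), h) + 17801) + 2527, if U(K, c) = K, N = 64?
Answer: 20812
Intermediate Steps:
h = 501/32 (h = -57/(-4) + 90/64 = -57*(-¼) + 90*(1/64) = 57/4 + 45/32 = 501/32 ≈ 15.656)
w(M) = M² (w(M) = M*(M + 0) = M*M = M²)
Z(b, l) = 4*b
(Z(w(-11), h) + 17801) + 2527 = (4*(-11)² + 17801) + 2527 = (4*121 + 17801) + 2527 = (484 + 17801) + 2527 = 18285 + 2527 = 20812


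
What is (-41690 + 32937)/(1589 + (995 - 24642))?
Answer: 8753/22058 ≈ 0.39682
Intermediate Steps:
(-41690 + 32937)/(1589 + (995 - 24642)) = -8753/(1589 - 23647) = -8753/(-22058) = -8753*(-1/22058) = 8753/22058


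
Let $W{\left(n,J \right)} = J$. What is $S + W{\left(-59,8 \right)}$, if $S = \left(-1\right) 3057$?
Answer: $-3049$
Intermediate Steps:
$S = -3057$
$S + W{\left(-59,8 \right)} = -3057 + 8 = -3049$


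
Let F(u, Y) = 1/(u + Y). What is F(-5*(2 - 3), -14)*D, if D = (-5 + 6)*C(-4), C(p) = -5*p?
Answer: -20/9 ≈ -2.2222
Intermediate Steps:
F(u, Y) = 1/(Y + u)
D = 20 (D = (-5 + 6)*(-5*(-4)) = 1*20 = 20)
F(-5*(2 - 3), -14)*D = 20/(-14 - 5*(2 - 3)) = 20/(-14 - 5*(-1)) = 20/(-14 + 5) = 20/(-9) = -1/9*20 = -20/9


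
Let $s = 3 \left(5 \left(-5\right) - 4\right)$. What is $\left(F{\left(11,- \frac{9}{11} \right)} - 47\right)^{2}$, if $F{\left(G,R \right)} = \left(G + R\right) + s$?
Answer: $\frac{1855044}{121} \approx 15331.0$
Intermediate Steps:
$s = -87$ ($s = 3 \left(-25 - 4\right) = 3 \left(-29\right) = -87$)
$F{\left(G,R \right)} = -87 + G + R$ ($F{\left(G,R \right)} = \left(G + R\right) - 87 = -87 + G + R$)
$\left(F{\left(11,- \frac{9}{11} \right)} - 47\right)^{2} = \left(\left(-87 + 11 - \frac{9}{11}\right) - 47\right)^{2} = \left(- \frac{845}{11} - 47\right)^{2} = \left(- \frac{1362}{11}\right)^{2} = \frac{1855044}{121}$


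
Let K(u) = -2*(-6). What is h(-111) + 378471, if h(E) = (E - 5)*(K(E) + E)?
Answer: 389955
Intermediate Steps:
K(u) = 12
h(E) = (-5 + E)*(12 + E) (h(E) = (E - 5)*(12 + E) = (-5 + E)*(12 + E))
h(-111) + 378471 = (-60 + (-111)² + 7*(-111)) + 378471 = (-60 + 12321 - 777) + 378471 = 11484 + 378471 = 389955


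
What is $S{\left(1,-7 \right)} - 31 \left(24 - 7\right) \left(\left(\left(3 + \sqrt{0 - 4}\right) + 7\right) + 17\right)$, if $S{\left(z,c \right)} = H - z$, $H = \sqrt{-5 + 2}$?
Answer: $-14230 - 1054 i + i \sqrt{3} \approx -14230.0 - 1052.3 i$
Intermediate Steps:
$H = i \sqrt{3}$ ($H = \sqrt{-3} = i \sqrt{3} \approx 1.732 i$)
$S{\left(z,c \right)} = - z + i \sqrt{3}$ ($S{\left(z,c \right)} = i \sqrt{3} - z = - z + i \sqrt{3}$)
$S{\left(1,-7 \right)} - 31 \left(24 - 7\right) \left(\left(\left(3 + \sqrt{0 - 4}\right) + 7\right) + 17\right) = \left(\left(-1\right) 1 + i \sqrt{3}\right) - 31 \left(24 - 7\right) \left(\left(\left(3 + \sqrt{0 - 4}\right) + 7\right) + 17\right) = \left(-1 + i \sqrt{3}\right) - 31 \cdot 17 \left(\left(\left(3 + \sqrt{-4}\right) + 7\right) + 17\right) = \left(-1 + i \sqrt{3}\right) - 31 \cdot 17 \left(\left(\left(3 + 2 i\right) + 7\right) + 17\right) = \left(-1 + i \sqrt{3}\right) - 31 \cdot 17 \left(\left(10 + 2 i\right) + 17\right) = \left(-1 + i \sqrt{3}\right) - 31 \cdot 17 \left(27 + 2 i\right) = \left(-1 + i \sqrt{3}\right) - 31 \left(459 + 34 i\right) = \left(-1 + i \sqrt{3}\right) - \left(14229 + 1054 i\right) = -14230 - 1054 i + i \sqrt{3}$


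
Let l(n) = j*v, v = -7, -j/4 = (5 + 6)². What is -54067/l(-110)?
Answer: -54067/3388 ≈ -15.958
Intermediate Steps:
j = -484 (j = -4*(5 + 6)² = -4*11² = -4*121 = -484)
l(n) = 3388 (l(n) = -484*(-7) = 3388)
-54067/l(-110) = -54067/3388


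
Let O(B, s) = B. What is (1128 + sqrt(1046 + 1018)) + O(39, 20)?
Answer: 1167 + 4*sqrt(129) ≈ 1212.4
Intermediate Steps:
(1128 + sqrt(1046 + 1018)) + O(39, 20) = (1128 + sqrt(1046 + 1018)) + 39 = (1128 + sqrt(2064)) + 39 = (1128 + 4*sqrt(129)) + 39 = 1167 + 4*sqrt(129)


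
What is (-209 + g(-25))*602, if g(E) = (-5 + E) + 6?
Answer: -140266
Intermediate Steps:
g(E) = 1 + E
(-209 + g(-25))*602 = (-209 + (1 - 25))*602 = (-209 - 24)*602 = -233*602 = -140266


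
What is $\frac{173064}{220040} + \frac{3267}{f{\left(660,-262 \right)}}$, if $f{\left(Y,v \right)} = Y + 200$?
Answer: $\frac{21692643}{4730860} \approx 4.5854$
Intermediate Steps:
$f{\left(Y,v \right)} = 200 + Y$
$\frac{173064}{220040} + \frac{3267}{f{\left(660,-262 \right)}} = \frac{173064}{220040} + \frac{3267}{200 + 660} = 173064 \cdot \frac{1}{220040} + \frac{3267}{860} = \frac{21633}{27505} + 3267 \cdot \frac{1}{860} = \frac{21633}{27505} + \frac{3267}{860} = \frac{21692643}{4730860}$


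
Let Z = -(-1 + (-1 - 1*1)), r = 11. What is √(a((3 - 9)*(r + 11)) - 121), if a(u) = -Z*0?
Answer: 11*I ≈ 11.0*I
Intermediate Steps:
Z = 3 (Z = -(-1 + (-1 - 1)) = -(-1 - 2) = -1*(-3) = 3)
a(u) = 0 (a(u) = -1*3*0 = -3*0 = 0)
√(a((3 - 9)*(r + 11)) - 121) = √(0 - 121) = √(-121) = 11*I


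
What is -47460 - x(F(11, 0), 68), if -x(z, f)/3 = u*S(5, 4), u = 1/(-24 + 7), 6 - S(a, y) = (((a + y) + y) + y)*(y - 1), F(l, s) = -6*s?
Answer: -806685/17 ≈ -47452.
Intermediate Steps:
S(a, y) = 6 - (-1 + y)*(a + 3*y) (S(a, y) = 6 - (((a + y) + y) + y)*(y - 1) = 6 - ((a + 2*y) + y)*(-1 + y) = 6 - (a + 3*y)*(-1 + y) = 6 - (-1 + y)*(a + 3*y))
u = -1/17 (u = 1/(-17) = -1/17 ≈ -0.058824)
x(z, f) = -135/17 (x(z, f) = -(-3)*(6 + 5 - 3*4² + 3*4 - 1*5*4)/17 = -(-3)*(6 + 5 - 3*16 + 12 - 20)/17 = -(-3)*(6 + 5 - 48 + 12 - 20)/17 = -(-3)*(-45)/17 = -3*45/17 = -135/17)
-47460 - x(F(11, 0), 68) = -47460 - 1*(-135/17) = -47460 + 135/17 = -806685/17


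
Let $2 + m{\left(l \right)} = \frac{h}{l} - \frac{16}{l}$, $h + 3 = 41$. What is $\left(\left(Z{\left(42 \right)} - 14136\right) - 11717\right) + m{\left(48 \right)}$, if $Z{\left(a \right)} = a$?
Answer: $- \frac{619501}{24} \approx -25813.0$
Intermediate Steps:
$h = 38$ ($h = -3 + 41 = 38$)
$m{\left(l \right)} = -2 + \frac{22}{l}$ ($m{\left(l \right)} = -2 + \left(\frac{38}{l} - \frac{16}{l}\right) = -2 + \frac{22}{l}$)
$\left(\left(Z{\left(42 \right)} - 14136\right) - 11717\right) + m{\left(48 \right)} = \left(\left(42 - 14136\right) - 11717\right) - \left(2 - \frac{22}{48}\right) = \left(-14094 - 11717\right) + \left(-2 + 22 \cdot \frac{1}{48}\right) = -25811 + \left(-2 + \frac{11}{24}\right) = -25811 - \frac{37}{24} = - \frac{619501}{24}$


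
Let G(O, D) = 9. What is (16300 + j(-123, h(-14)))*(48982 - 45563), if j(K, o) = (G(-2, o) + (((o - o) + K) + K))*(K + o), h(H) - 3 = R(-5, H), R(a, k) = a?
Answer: 157017575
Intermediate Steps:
h(H) = -2 (h(H) = 3 - 5 = -2)
j(K, o) = (9 + 2*K)*(K + o) (j(K, o) = (9 + (((o - o) + K) + K))*(K + o) = (9 + ((0 + K) + K))*(K + o) = (9 + (K + K))*(K + o) = (9 + 2*K)*(K + o))
(16300 + j(-123, h(-14)))*(48982 - 45563) = (16300 + (2*(-123)² + 9*(-123) + 9*(-2) + 2*(-123)*(-2)))*(48982 - 45563) = (16300 + (2*15129 - 1107 - 18 + 492))*3419 = (16300 + (30258 - 1107 - 18 + 492))*3419 = (16300 + 29625)*3419 = 45925*3419 = 157017575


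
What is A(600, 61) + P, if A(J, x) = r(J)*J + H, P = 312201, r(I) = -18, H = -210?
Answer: 301191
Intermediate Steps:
A(J, x) = -210 - 18*J (A(J, x) = -18*J - 210 = -210 - 18*J)
A(600, 61) + P = (-210 - 18*600) + 312201 = (-210 - 10800) + 312201 = -11010 + 312201 = 301191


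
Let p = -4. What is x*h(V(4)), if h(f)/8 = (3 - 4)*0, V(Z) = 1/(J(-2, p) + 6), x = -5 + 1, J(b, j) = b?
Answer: 0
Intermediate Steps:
x = -4
V(Z) = ¼ (V(Z) = 1/(-2 + 6) = 1/4 = ¼)
h(f) = 0 (h(f) = 8*((3 - 4)*0) = 8*(-1*0) = 8*0 = 0)
x*h(V(4)) = -4*0 = 0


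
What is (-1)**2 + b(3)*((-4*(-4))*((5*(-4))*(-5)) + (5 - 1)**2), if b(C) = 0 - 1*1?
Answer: -1615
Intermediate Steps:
b(C) = -1 (b(C) = 0 - 1 = -1)
(-1)**2 + b(3)*((-4*(-4))*((5*(-4))*(-5)) + (5 - 1)**2) = (-1)**2 - ((-4*(-4))*((5*(-4))*(-5)) + (5 - 1)**2) = 1 - (16*(-20*(-5)) + 4**2) = 1 - (16*100 + 16) = 1 - (1600 + 16) = 1 - 1*1616 = 1 - 1616 = -1615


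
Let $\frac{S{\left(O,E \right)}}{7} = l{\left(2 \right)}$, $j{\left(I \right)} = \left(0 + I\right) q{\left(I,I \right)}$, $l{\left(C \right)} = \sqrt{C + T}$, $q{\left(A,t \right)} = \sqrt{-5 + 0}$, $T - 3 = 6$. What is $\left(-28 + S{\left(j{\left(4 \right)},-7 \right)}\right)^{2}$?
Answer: $1323 - 392 \sqrt{11} \approx 22.883$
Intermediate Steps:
$T = 9$ ($T = 3 + 6 = 9$)
$q{\left(A,t \right)} = i \sqrt{5}$ ($q{\left(A,t \right)} = \sqrt{-5} = i \sqrt{5}$)
$l{\left(C \right)} = \sqrt{9 + C}$ ($l{\left(C \right)} = \sqrt{C + 9} = \sqrt{9 + C}$)
$j{\left(I \right)} = i I \sqrt{5}$ ($j{\left(I \right)} = \left(0 + I\right) i \sqrt{5} = I i \sqrt{5} = i I \sqrt{5}$)
$S{\left(O,E \right)} = 7 \sqrt{11}$ ($S{\left(O,E \right)} = 7 \sqrt{9 + 2} = 7 \sqrt{11}$)
$\left(-28 + S{\left(j{\left(4 \right)},-7 \right)}\right)^{2} = \left(-28 + 7 \sqrt{11}\right)^{2}$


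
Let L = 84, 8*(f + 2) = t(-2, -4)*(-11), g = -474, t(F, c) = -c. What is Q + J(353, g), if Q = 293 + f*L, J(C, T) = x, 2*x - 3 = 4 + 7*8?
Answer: -611/2 ≈ -305.50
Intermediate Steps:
f = -15/2 (f = -2 + (-1*(-4)*(-11))/8 = -2 + (4*(-11))/8 = -2 + (1/8)*(-44) = -2 - 11/2 = -15/2 ≈ -7.5000)
x = 63/2 (x = 3/2 + (4 + 7*8)/2 = 3/2 + (4 + 56)/2 = 3/2 + (1/2)*60 = 3/2 + 30 = 63/2 ≈ 31.500)
J(C, T) = 63/2
Q = -337 (Q = 293 - 15/2*84 = 293 - 630 = -337)
Q + J(353, g) = -337 + 63/2 = -611/2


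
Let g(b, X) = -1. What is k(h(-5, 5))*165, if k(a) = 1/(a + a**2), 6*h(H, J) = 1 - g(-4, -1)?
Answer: 1485/4 ≈ 371.25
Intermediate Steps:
h(H, J) = 1/3 (h(H, J) = (1 - 1*(-1))/6 = (1 + 1)/6 = (1/6)*2 = 1/3)
k(h(-5, 5))*165 = (1/((1/3)*(1 + 1/3)))*165 = (3/(4/3))*165 = (3*(3/4))*165 = (9/4)*165 = 1485/4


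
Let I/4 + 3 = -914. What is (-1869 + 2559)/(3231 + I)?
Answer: -30/19 ≈ -1.5789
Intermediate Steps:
I = -3668 (I = -12 + 4*(-914) = -12 - 3656 = -3668)
(-1869 + 2559)/(3231 + I) = (-1869 + 2559)/(3231 - 3668) = 690/(-437) = 690*(-1/437) = -30/19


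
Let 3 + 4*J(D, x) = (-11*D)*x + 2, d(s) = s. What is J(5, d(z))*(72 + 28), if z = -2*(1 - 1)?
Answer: -25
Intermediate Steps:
z = 0 (z = -2*0 = 0)
J(D, x) = -¼ - 11*D*x/4 (J(D, x) = -¾ + ((-11*D)*x + 2)/4 = -¾ + (-11*D*x + 2)/4 = -¾ + (2 - 11*D*x)/4 = -¾ + (½ - 11*D*x/4) = -¼ - 11*D*x/4)
J(5, d(z))*(72 + 28) = (-¼ - 11/4*5*0)*(72 + 28) = (-¼ + 0)*100 = -¼*100 = -25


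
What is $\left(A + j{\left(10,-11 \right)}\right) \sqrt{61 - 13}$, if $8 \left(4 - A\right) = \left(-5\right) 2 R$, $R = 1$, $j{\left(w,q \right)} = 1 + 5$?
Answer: $45 \sqrt{3} \approx 77.942$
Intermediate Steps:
$j{\left(w,q \right)} = 6$
$A = \frac{21}{4}$ ($A = 4 - \frac{\left(-5\right) 2 \cdot 1}{8} = 4 - \frac{\left(-10\right) 1}{8} = 4 - - \frac{5}{4} = 4 + \frac{5}{4} = \frac{21}{4} \approx 5.25$)
$\left(A + j{\left(10,-11 \right)}\right) \sqrt{61 - 13} = \left(\frac{21}{4} + 6\right) \sqrt{61 - 13} = \frac{45 \sqrt{48}}{4} = \frac{45 \cdot 4 \sqrt{3}}{4} = 45 \sqrt{3}$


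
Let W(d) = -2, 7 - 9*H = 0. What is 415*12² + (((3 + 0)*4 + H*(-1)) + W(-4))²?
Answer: 4847449/81 ≈ 59845.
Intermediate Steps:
H = 7/9 (H = 7/9 - ⅑*0 = 7/9 + 0 = 7/9 ≈ 0.77778)
415*12² + (((3 + 0)*4 + H*(-1)) + W(-4))² = 415*12² + (((3 + 0)*4 + (7/9)*(-1)) - 2)² = 415*144 + ((3*4 - 7/9) - 2)² = 59760 + ((12 - 7/9) - 2)² = 59760 + (101/9 - 2)² = 59760 + (83/9)² = 59760 + 6889/81 = 4847449/81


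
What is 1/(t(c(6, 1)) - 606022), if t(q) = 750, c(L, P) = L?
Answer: -1/605272 ≈ -1.6521e-6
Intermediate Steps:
1/(t(c(6, 1)) - 606022) = 1/(750 - 606022) = 1/(-605272) = -1/605272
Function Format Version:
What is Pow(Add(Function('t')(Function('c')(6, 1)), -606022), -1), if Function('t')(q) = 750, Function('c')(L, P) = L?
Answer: Rational(-1, 605272) ≈ -1.6521e-6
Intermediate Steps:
Pow(Add(Function('t')(Function('c')(6, 1)), -606022), -1) = Pow(Add(750, -606022), -1) = Pow(-605272, -1) = Rational(-1, 605272)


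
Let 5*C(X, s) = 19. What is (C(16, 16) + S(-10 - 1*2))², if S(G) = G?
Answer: 1681/25 ≈ 67.240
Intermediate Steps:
C(X, s) = 19/5 (C(X, s) = (⅕)*19 = 19/5)
(C(16, 16) + S(-10 - 1*2))² = (19/5 + (-10 - 1*2))² = (19/5 + (-10 - 2))² = (19/5 - 12)² = (-41/5)² = 1681/25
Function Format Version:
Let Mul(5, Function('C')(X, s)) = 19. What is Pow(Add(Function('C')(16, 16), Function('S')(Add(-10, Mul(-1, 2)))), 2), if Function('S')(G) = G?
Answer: Rational(1681, 25) ≈ 67.240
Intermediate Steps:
Function('C')(X, s) = Rational(19, 5) (Function('C')(X, s) = Mul(Rational(1, 5), 19) = Rational(19, 5))
Pow(Add(Function('C')(16, 16), Function('S')(Add(-10, Mul(-1, 2)))), 2) = Pow(Add(Rational(19, 5), Add(-10, Mul(-1, 2))), 2) = Pow(Add(Rational(19, 5), Add(-10, -2)), 2) = Pow(Add(Rational(19, 5), -12), 2) = Pow(Rational(-41, 5), 2) = Rational(1681, 25)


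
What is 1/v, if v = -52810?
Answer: -1/52810 ≈ -1.8936e-5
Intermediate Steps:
1/v = 1/(-52810) = -1/52810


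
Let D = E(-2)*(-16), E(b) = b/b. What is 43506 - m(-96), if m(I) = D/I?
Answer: 261035/6 ≈ 43506.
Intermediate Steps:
E(b) = 1
D = -16 (D = 1*(-16) = -16)
m(I) = -16/I
43506 - m(-96) = 43506 - (-16)/(-96) = 43506 - (-16)*(-1)/96 = 43506 - 1*1/6 = 43506 - 1/6 = 261035/6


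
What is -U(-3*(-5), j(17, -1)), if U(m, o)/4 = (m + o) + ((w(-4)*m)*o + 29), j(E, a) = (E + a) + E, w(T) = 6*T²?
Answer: -190388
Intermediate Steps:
j(E, a) = a + 2*E
U(m, o) = 116 + 4*m + 4*o + 384*m*o (U(m, o) = 4*((m + o) + (((6*(-4)²)*m)*o + 29)) = 4*((m + o) + (((6*16)*m)*o + 29)) = 4*((m + o) + ((96*m)*o + 29)) = 4*((m + o) + (96*m*o + 29)) = 4*((m + o) + (29 + 96*m*o)) = 4*(29 + m + o + 96*m*o) = 116 + 4*m + 4*o + 384*m*o)
-U(-3*(-5), j(17, -1)) = -(116 + 4*(-3*(-5)) + 4*(-1 + 2*17) + 384*(-3*(-5))*(-1 + 2*17)) = -(116 + 4*15 + 4*(-1 + 34) + 384*15*(-1 + 34)) = -(116 + 60 + 4*33 + 384*15*33) = -(116 + 60 + 132 + 190080) = -1*190388 = -190388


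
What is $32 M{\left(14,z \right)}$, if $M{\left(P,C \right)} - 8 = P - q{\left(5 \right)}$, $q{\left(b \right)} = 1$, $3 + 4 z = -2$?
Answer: $672$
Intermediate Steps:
$z = - \frac{5}{4}$ ($z = - \frac{3}{4} + \frac{1}{4} \left(-2\right) = - \frac{3}{4} - \frac{1}{2} = - \frac{5}{4} \approx -1.25$)
$M{\left(P,C \right)} = 7 + P$ ($M{\left(P,C \right)} = 8 + \left(P - 1\right) = 8 + \left(-1 + P\right) = 7 + P$)
$32 M{\left(14,z \right)} = 32 \left(7 + 14\right) = 32 \cdot 21 = 672$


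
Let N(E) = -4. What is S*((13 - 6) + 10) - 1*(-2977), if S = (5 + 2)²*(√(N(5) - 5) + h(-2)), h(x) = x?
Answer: 1311 + 2499*I ≈ 1311.0 + 2499.0*I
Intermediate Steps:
S = -98 + 147*I (S = (5 + 2)²*(√(-4 - 5) - 2) = 7²*(√(-9) - 2) = 49*(3*I - 2) = 49*(-2 + 3*I) = -98 + 147*I ≈ -98.0 + 147.0*I)
S*((13 - 6) + 10) - 1*(-2977) = (-98 + 147*I)*((13 - 6) + 10) - 1*(-2977) = (-98 + 147*I)*(7 + 10) + 2977 = (-98 + 147*I)*17 + 2977 = (-1666 + 2499*I) + 2977 = 1311 + 2499*I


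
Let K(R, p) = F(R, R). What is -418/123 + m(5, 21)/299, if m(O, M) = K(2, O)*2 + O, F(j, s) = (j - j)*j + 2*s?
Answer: -9491/2829 ≈ -3.3549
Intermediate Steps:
F(j, s) = 2*s (F(j, s) = 0*j + 2*s = 0 + 2*s = 2*s)
K(R, p) = 2*R
m(O, M) = 8 + O (m(O, M) = (2*2)*2 + O = 4*2 + O = 8 + O)
-418/123 + m(5, 21)/299 = -418/123 + (8 + 5)/299 = -418*1/123 + 13*(1/299) = -418/123 + 1/23 = -9491/2829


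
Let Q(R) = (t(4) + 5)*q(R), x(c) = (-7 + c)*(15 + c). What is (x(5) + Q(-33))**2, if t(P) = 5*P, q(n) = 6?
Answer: 12100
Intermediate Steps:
Q(R) = 150 (Q(R) = (5*4 + 5)*6 = (20 + 5)*6 = 25*6 = 150)
(x(5) + Q(-33))**2 = ((-105 + 5**2 + 8*5) + 150)**2 = ((-105 + 25 + 40) + 150)**2 = (-40 + 150)**2 = 110**2 = 12100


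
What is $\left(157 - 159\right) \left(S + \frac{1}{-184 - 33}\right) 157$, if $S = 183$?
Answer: $- \frac{12468940}{217} \approx -57461.0$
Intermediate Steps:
$\left(157 - 159\right) \left(S + \frac{1}{-184 - 33}\right) 157 = \left(157 - 159\right) \left(183 + \frac{1}{-184 - 33}\right) 157 = - 2 \left(183 + \frac{1}{-217}\right) 157 = - 2 \left(183 - \frac{1}{217}\right) 157 = \left(-2\right) \frac{39710}{217} \cdot 157 = \left(- \frac{79420}{217}\right) 157 = - \frac{12468940}{217}$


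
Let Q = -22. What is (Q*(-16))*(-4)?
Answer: -1408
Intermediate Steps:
(Q*(-16))*(-4) = -22*(-16)*(-4) = 352*(-4) = -1408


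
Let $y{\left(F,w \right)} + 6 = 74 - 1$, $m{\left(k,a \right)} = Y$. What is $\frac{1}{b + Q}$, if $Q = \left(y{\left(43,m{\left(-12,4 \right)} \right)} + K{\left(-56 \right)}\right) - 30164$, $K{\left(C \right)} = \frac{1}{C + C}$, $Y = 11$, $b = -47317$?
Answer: $- \frac{112}{8670369} \approx -1.2918 \cdot 10^{-5}$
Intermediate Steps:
$K{\left(C \right)} = \frac{1}{2 C}$
$m{\left(k,a \right)} = 11$
$y{\left(F,w \right)} = 67$ ($y{\left(F,w \right)} = -6 + \left(74 - 1\right) = -6 + 73 = 67$)
$Q = - \frac{3370865}{112}$ ($Q = \left(67 + \frac{1}{2 \left(-56\right)}\right) - 30164 = \left(67 + \frac{1}{2} \left(- \frac{1}{56}\right)\right) - 30164 = \left(67 - \frac{1}{112}\right) - 30164 = \frac{7503}{112} - 30164 = - \frac{3370865}{112} \approx -30097.0$)
$\frac{1}{b + Q} = \frac{1}{-47317 - \frac{3370865}{112}} = \frac{1}{- \frac{8670369}{112}} = - \frac{112}{8670369}$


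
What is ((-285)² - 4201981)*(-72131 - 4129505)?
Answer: 17313916756816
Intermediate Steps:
((-285)² - 4201981)*(-72131 - 4129505) = (81225 - 4201981)*(-4201636) = -4120756*(-4201636) = 17313916756816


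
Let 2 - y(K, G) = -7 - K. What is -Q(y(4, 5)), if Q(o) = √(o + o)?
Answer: -√26 ≈ -5.0990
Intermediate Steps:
y(K, G) = 9 + K (y(K, G) = 2 - (-7 - K) = 2 + (7 + K) = 9 + K)
Q(o) = √2*√o (Q(o) = √(2*o) = √2*√o)
-Q(y(4, 5)) = -√2*√(9 + 4) = -√2*√13 = -√26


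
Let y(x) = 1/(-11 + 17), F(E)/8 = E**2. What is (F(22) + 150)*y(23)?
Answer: 2011/3 ≈ 670.33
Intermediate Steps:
F(E) = 8*E**2
y(x) = 1/6
(F(22) + 150)*y(23) = (8*22**2 + 150)*(1/6) = (8*484 + 150)*(1/6) = (3872 + 150)*(1/6) = 4022*(1/6) = 2011/3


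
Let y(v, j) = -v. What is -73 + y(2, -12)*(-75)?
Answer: 77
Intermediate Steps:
-73 + y(2, -12)*(-75) = -73 - 1*2*(-75) = -73 - 2*(-75) = -73 + 150 = 77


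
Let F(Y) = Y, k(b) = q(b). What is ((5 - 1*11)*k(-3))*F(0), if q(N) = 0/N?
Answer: 0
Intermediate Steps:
q(N) = 0
k(b) = 0
((5 - 1*11)*k(-3))*F(0) = ((5 - 1*11)*0)*0 = ((5 - 11)*0)*0 = -6*0*0 = 0*0 = 0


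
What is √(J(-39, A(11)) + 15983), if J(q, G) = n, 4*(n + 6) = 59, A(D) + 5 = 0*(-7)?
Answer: √63967/2 ≈ 126.46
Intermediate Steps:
A(D) = -5 (A(D) = -5 + 0*(-7) = -5 + 0 = -5)
n = 35/4 (n = -6 + (¼)*59 = -6 + 59/4 = 35/4 ≈ 8.7500)
J(q, G) = 35/4
√(J(-39, A(11)) + 15983) = √(35/4 + 15983) = √(63967/4) = √63967/2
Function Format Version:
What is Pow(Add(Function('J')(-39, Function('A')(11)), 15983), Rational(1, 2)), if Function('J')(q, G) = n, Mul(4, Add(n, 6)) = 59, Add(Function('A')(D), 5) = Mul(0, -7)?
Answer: Mul(Rational(1, 2), Pow(63967, Rational(1, 2))) ≈ 126.46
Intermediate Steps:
Function('A')(D) = -5 (Function('A')(D) = Add(-5, Mul(0, -7)) = Add(-5, 0) = -5)
n = Rational(35, 4) (n = Add(-6, Mul(Rational(1, 4), 59)) = Add(-6, Rational(59, 4)) = Rational(35, 4) ≈ 8.7500)
Function('J')(q, G) = Rational(35, 4)
Pow(Add(Function('J')(-39, Function('A')(11)), 15983), Rational(1, 2)) = Pow(Add(Rational(35, 4), 15983), Rational(1, 2)) = Pow(Rational(63967, 4), Rational(1, 2)) = Mul(Rational(1, 2), Pow(63967, Rational(1, 2)))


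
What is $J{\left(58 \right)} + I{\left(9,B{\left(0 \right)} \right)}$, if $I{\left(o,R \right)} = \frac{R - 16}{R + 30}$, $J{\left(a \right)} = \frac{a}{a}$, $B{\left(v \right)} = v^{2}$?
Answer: $\frac{7}{15} \approx 0.46667$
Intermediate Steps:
$J{\left(a \right)} = 1$
$I{\left(o,R \right)} = \frac{-16 + R}{30 + R}$
$J{\left(58 \right)} + I{\left(9,B{\left(0 \right)} \right)} = 1 + \frac{-16 + 0^{2}}{30 + 0^{2}} = 1 + \frac{-16 + 0}{30 + 0} = 1 + \frac{1}{30} \left(-16\right) = 1 - \frac{8}{15} = \frac{7}{15}$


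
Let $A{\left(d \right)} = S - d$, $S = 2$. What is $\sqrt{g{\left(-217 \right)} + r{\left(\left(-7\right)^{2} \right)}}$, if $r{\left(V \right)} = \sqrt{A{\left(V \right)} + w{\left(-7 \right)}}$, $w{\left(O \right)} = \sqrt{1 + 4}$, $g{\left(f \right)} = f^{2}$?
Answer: $\sqrt{47089 + \sqrt{-47 + \sqrt{5}}} \approx 217.0 + 0.015 i$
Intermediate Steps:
$w{\left(O \right)} = \sqrt{5}$
$A{\left(d \right)} = 2 - d$
$r{\left(V \right)} = \sqrt{2 + \sqrt{5} - V}$ ($r{\left(V \right)} = \sqrt{\left(2 - V\right) + \sqrt{5}} = \sqrt{2 + \sqrt{5} - V}$)
$\sqrt{g{\left(-217 \right)} + r{\left(\left(-7\right)^{2} \right)}} = \sqrt{\left(-217\right)^{2} + \sqrt{2 + \sqrt{5} - \left(-7\right)^{2}}} = \sqrt{47089 + \sqrt{2 + \sqrt{5} - 49}} = \sqrt{47089 + \sqrt{-47 + \sqrt{5}}}$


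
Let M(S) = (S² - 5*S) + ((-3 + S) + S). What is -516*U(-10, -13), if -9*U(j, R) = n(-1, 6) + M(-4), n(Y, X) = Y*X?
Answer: 3268/3 ≈ 1089.3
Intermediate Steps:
n(Y, X) = X*Y
M(S) = -3 + S² - 3*S (M(S) = (S² - 5*S) + (-3 + 2*S) = -3 + S² - 3*S)
U(j, R) = -19/9 (U(j, R) = -(6*(-1) + (-3 + (-4)² - 3*(-4)))/9 = -(-6 + (-3 + 16 + 12))/9 = -(-6 + 25)/9 = -⅑*19 = -19/9)
-516*U(-10, -13) = -516*(-19/9) = 3268/3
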